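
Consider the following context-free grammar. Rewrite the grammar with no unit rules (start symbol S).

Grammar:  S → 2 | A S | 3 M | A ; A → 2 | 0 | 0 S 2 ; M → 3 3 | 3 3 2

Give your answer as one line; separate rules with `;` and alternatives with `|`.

S → 2 | A S | 3 M | 0 | 0 S 2; A → 2 | 0 | 0 S 2; M → 3 3 | 3 3 2

Unit pairs: S ⇒* {A}.
Replace each nonterminal's rules with the union of the non-unit rules of every nonterminal it unit-derives.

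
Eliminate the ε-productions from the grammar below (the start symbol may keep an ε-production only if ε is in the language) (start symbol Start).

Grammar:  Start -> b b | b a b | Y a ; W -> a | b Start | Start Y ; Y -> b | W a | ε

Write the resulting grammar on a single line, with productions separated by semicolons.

Start -> b b | b a b | Y a | a; W -> a | b Start | Start Y | Start; Y -> b | W a

The nullable symbols are {Y}.
ε ∉ L(G), so no ε-production is kept.
Expand every rule over subsets of its nullable positions: Start → Y a gives Y a | a. W → Start Y gives Start Y | Start.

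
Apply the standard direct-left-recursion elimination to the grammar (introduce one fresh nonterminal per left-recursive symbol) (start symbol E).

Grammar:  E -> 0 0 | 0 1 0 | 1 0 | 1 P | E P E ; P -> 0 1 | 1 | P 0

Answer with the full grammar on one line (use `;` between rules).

E, P are directly left-recursive.
For E: α = {P E}, β = {0 0, 0 1 0, 1 0, 1 P}. Rewrite as E → β E' and E' → α E' | ε.
For P: α = {0}, β = {0 1, 1}. Rewrite as P → β P' and P' → α P' | ε.

E -> 0 0 E' | 0 1 0 E' | 1 0 E' | 1 P E'; P -> 0 1 P' | 1 P'; E' -> P E E' | ε; P' -> 0 P' | ε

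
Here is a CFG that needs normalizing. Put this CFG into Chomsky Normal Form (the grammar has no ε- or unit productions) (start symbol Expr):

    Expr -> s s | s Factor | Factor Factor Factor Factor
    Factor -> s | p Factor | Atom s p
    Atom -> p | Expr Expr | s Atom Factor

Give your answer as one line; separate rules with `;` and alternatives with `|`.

Expr -> X1 X1 | X1 Factor | Factor Y1; Factor -> s | X2 Factor | Atom Y3; Atom -> p | Expr Expr | X1 Y4; X1 -> s; X2 -> p; Y1 -> Factor Y2; Y2 -> Factor Factor; Y3 -> X1 X2; Y4 -> Atom Factor

Introduce a nonterminal for each terminal appearing in a rule of length ≥ 2: X1 → s, X2 → p.
Binarize each right-hand side of length ≥ 3 by chaining fresh nonterminals (Y1, Y2, …): affected rules were Expr → Factor Factor Factor Factor; Factor → Atom X1 X2; Atom → X1 Atom Factor.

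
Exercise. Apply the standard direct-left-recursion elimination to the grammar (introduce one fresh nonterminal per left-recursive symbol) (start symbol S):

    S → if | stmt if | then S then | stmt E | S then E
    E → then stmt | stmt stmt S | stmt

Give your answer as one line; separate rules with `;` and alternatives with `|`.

Directly left-recursive nonterminal: S.
For S: α = {then E}, β = {if, stmt if, then S then, stmt E}. Rewrite as S → β S' and S' → α S' | ε.

S → if S' | stmt if S' | then S then S' | stmt E S'; E → then stmt | stmt stmt S | stmt; S' → then E S' | ε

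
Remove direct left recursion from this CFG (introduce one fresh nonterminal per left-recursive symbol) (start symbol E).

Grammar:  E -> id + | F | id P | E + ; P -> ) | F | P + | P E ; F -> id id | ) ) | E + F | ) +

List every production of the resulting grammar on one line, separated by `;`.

E -> id + E' | F E' | id P E'; P -> ) P' | F P'; F -> id id | ) ) | E + F | ) +; E' -> + E' | ε; P' -> + P' | E P' | ε

E, P are directly left-recursive.
For E: α = {+}, β = {id +, F, id P}. Rewrite as E → β E' and E' → α E' | ε.
For P: α = {+, E}, β = {), F}. Rewrite as P → β P' and P' → α P' | ε.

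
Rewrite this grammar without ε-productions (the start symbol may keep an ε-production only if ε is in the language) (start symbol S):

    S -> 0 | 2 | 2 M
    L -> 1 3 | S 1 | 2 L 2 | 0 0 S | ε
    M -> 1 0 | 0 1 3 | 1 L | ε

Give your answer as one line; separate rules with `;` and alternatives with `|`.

The nullable symbols are {L, M}.
ε ∉ L(G), so no ε-production is kept.
Add the nullable-subset variants: L → 2 L 2 gives 2 L 2 | 2 2. M → 1 L gives 1 L | 1.

S -> 0 | 2 | 2 M; L -> 1 3 | S 1 | 2 L 2 | 2 2 | 0 0 S; M -> 1 0 | 0 1 3 | 1 L | 1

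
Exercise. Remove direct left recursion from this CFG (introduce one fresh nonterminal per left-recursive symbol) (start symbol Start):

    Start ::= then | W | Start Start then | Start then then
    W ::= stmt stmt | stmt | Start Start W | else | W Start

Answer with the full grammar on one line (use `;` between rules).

Start ::= then Start1 | W Start1; W ::= stmt stmt W1 | stmt W1 | Start Start W W1 | else W1; Start1 ::= Start then Start1 | then then Start1 | ε; W1 ::= Start W1 | ε

Left recursion appears on Start, W.
For Start: α = {Start then, then then}, β = {then, W}. Rewrite as Start → β Start1 and Start1 → α Start1 | ε.
For W: α = {Start}, β = {stmt stmt, stmt, Start Start W, else}. Rewrite as W → β W1 and W1 → α W1 | ε.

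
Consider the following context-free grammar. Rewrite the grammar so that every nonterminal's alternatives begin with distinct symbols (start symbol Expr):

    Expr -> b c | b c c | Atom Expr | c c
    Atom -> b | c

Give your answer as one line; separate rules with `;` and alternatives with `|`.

Expr has alternatives sharing prefix 'b c': factor to Expr → b c Expr1 with Expr1 → ε | c.

Expr -> Atom Expr | c c | b c Expr1; Atom -> b | c; Expr1 -> ε | c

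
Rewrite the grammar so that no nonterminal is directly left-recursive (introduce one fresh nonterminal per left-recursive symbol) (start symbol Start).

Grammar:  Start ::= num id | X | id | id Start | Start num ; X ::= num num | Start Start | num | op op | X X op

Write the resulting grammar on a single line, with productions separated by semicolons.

Directly left-recursive nonterminals: Start, X.
For Start: α = {num}, β = {num id, X, id, id Start}. Rewrite as Start → β Start1 and Start1 → α Start1 | ε.
For X: α = {X op}, β = {num num, Start Start, num, op op}. Rewrite as X → β X1 and X1 → α X1 | ε.

Start ::= num id Start1 | X Start1 | id Start1 | id Start Start1; X ::= num num X1 | Start Start X1 | num X1 | op op X1; Start1 ::= num Start1 | ε; X1 ::= X op X1 | ε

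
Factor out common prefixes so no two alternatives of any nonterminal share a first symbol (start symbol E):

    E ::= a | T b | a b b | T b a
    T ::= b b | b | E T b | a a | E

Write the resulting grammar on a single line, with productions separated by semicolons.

E ::= T b E' | a E''; T ::= a a | b T' | E T''; E' ::= ε | a; E'' ::= ε | b b; T' ::= b | ε; T'' ::= T b | ε

E has alternatives sharing prefix 'T b': factor to E → T b E' with E' → ε | a.
E has alternatives sharing prefix 'a': factor to E → a E'' with E'' → ε | b b.
T has alternatives sharing prefix 'b': factor to T → b T' with T' → b | ε.
T has alternatives sharing prefix 'E': factor to T → E T'' with T'' → T b | ε.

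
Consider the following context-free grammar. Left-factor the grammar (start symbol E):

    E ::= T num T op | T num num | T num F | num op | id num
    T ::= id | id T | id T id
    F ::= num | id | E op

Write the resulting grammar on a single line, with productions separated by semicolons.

E ::= num op | id num | T num E'; T ::= id T'; F ::= num | id | E op; E' ::= T op | num | F; T' ::= ε | T T''; T'' ::= ε | id

E has alternatives sharing prefix 'T num': factor to E → T num E' with E' → T op | num | F.
T has alternatives sharing prefix 'id': factor to T → id T' with T' → ε | T | T id.
T' has alternatives sharing prefix 'T': factor to T' → T T'' with T'' → ε | id.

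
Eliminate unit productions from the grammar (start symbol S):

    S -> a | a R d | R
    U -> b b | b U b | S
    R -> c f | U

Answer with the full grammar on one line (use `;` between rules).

Unit pairs: R ⇒* {S, U}; S ⇒* {R, U}; U ⇒* {R, S}.
Replace each nonterminal's rules with the union of the non-unit rules of every nonterminal it unit-derives.

S -> b b | b U b | a | a R d | c f; U -> b b | b U b | a | a R d | c f; R -> b b | b U b | a | a R d | c f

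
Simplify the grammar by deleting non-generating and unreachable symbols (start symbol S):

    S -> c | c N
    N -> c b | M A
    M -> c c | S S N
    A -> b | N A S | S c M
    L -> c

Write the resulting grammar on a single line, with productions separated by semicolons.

Generating nonterminals: {A, L, M, N, S}.
Reachable from S after that: {A, M, N, S}.
Removed useless symbols: {L} and every production mentioning them.

S -> c | c N; N -> c b | M A; M -> c c | S S N; A -> b | N A S | S c M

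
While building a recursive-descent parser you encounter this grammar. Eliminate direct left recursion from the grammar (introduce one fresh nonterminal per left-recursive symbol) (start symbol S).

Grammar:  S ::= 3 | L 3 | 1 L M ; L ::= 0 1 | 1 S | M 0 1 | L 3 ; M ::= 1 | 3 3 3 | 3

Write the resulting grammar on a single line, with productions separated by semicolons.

L is directly left-recursive.
For L: α = {3}, β = {0 1, 1 S, M 0 1}. Rewrite as L → β L' and L' → α L' | ε.

S ::= 3 | L 3 | 1 L M; L ::= 0 1 L' | 1 S L' | M 0 1 L'; M ::= 1 | 3 3 3 | 3; L' ::= 3 L' | ε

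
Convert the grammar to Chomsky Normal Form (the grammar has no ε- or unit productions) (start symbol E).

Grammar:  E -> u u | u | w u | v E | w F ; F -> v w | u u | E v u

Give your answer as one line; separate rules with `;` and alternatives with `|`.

Introduce a nonterminal for each terminal appearing in a rule of length ≥ 2: X1 → u, X2 → w, X3 → v.
Binarize each right-hand side of length ≥ 3 by chaining fresh nonterminals (Y1, Y2, …): affected rules were F → E X3 X1.

E -> X1 X1 | u | X2 X1 | X3 E | X2 F; F -> X3 X2 | X1 X1 | E Y1; X1 -> u; X2 -> w; X3 -> v; Y1 -> X3 X1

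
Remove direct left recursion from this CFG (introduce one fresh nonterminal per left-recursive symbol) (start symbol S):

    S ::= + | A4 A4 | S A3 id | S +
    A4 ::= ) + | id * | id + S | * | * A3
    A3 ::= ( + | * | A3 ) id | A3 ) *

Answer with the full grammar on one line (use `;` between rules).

Left recursion appears on S, A3.
For S: α = {A3 id, +}, β = {+, A4 A4}. Rewrite as S → β S' and S' → α S' | ε.
For A3: α = {) id, ) *}, β = {( +, *}. Rewrite as A3 → β A3' and A3' → α A3' | ε.

S ::= + S' | A4 A4 S'; A4 ::= ) + | id * | id + S | * | * A3; A3 ::= ( + A3' | * A3'; S' ::= A3 id S' | + S' | ε; A3' ::= ) id A3' | ) * A3' | ε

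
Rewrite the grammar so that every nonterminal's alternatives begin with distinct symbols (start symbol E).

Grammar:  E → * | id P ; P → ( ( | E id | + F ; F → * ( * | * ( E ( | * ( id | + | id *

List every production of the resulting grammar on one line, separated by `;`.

F has alternatives sharing prefix '* (': factor to F → * ( F' with F' → * | E ( | id.

E → * | id P; P → ( ( | E id | + F; F → + | id * | * ( F'; F' → * | E ( | id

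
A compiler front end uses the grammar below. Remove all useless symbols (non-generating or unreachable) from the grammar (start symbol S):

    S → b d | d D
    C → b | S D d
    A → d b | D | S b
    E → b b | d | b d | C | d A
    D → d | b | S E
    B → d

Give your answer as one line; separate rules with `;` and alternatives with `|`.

S → b d | d D; C → b | S D d; A → d b | D | S b; E → b b | d | b d | C | d A; D → d | b | S E

Generating nonterminals: {A, B, C, D, E, S}.
Reachable from S after that: {A, C, D, E, S}.
Removed useless symbols: {B} and every production mentioning them.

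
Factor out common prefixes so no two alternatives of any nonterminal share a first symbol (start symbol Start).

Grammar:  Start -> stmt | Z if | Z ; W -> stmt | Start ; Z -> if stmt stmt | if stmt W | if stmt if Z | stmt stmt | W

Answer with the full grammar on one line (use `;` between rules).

Start has alternatives sharing prefix 'Z': factor to Start → Z Start1 with Start1 → if | ε.
Z has alternatives sharing prefix 'if stmt': factor to Z → if stmt Z1 with Z1 → stmt | W | if Z.

Start -> stmt | Z Start1; W -> stmt | Start; Z -> stmt stmt | W | if stmt Z1; Start1 -> if | ε; Z1 -> stmt | W | if Z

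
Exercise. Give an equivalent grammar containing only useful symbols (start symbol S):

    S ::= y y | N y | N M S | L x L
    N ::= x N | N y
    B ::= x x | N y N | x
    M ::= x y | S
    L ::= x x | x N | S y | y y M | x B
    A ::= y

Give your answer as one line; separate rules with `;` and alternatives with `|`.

S ::= y y | L x L; B ::= x x | x; M ::= x y | S; L ::= x x | S y | y y M | x B

Generating nonterminals: {A, B, L, M, S}.
Reachable from S after that: {B, L, M, S}.
Removed useless symbols: {A, N} and every production mentioning them.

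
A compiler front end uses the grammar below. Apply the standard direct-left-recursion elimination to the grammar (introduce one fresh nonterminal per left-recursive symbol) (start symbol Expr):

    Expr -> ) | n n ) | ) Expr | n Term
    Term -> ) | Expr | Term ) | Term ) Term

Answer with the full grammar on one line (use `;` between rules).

Expr -> ) | n n ) | ) Expr | n Term; Term -> ) Term1 | Expr Term1; Term1 -> ) Term1 | ) Term Term1 | ε

Directly left-recursive nonterminal: Term.
For Term: α = {), ) Term}, β = {), Expr}. Rewrite as Term → β Term1 and Term1 → α Term1 | ε.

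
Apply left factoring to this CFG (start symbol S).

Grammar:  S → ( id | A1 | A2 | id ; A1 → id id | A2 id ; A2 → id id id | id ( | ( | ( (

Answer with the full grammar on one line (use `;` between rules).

S → ( id | A1 | A2 | id; A1 → id id | A2 id; A2 → id A2' | ( A2''; A2' → id id | (; A2'' → ε | (

A2 has alternatives sharing prefix 'id': factor to A2 → id A2' with A2' → id id | (.
A2 has alternatives sharing prefix '(': factor to A2 → ( A2'' with A2'' → ε | (.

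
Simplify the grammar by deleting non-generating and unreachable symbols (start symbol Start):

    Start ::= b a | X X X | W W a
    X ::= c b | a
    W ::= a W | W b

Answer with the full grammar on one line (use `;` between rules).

Generating nonterminals: {Start, X}.
Reachable from Start after that: {Start, X}.
Removed useless symbols: {W} and every production mentioning them.

Start ::= b a | X X X; X ::= c b | a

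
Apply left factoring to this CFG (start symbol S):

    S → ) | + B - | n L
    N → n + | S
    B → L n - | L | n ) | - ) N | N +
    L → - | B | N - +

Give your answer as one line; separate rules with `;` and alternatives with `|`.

S → ) | + B - | n L; N → n + | S; B → n ) | - ) N | N + | L B'; L → - | B | N - +; B' → n - | ε

B has alternatives sharing prefix 'L': factor to B → L B' with B' → n - | ε.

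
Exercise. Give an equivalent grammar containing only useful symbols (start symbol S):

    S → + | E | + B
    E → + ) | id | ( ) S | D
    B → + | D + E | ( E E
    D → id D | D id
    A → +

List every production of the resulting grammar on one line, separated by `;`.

S → + | E | + B; E → + ) | id | ( ) S; B → + | ( E E

Generating nonterminals: {A, B, E, S}.
Reachable from S after that: {B, E, S}.
Removed useless symbols: {A, D} and every production mentioning them.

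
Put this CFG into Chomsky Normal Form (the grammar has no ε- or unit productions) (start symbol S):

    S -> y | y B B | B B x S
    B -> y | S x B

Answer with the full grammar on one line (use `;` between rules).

S -> y | X1 Y1 | B Y2; B -> y | S Y4; X1 -> y; X2 -> x; Y1 -> B B; Y2 -> B Y3; Y3 -> X2 S; Y4 -> X2 B

Introduce a nonterminal for each terminal appearing in a rule of length ≥ 2: X1 → y, X2 → x.
Binarize each right-hand side of length ≥ 3 by chaining fresh nonterminals (Y1, Y2, …): affected rules were S → X1 B B; S → B B X2 S; B → S X2 B.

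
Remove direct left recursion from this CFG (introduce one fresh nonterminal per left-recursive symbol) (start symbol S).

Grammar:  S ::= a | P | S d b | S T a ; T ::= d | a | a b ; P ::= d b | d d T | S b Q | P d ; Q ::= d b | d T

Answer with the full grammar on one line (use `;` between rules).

S ::= a S' | P S'; T ::= d | a | a b; P ::= d b P' | d d T P' | S b Q P'; Q ::= d b | d T; S' ::= d b S' | T a S' | ε; P' ::= d P' | ε

Left recursion appears on S, P.
For S: α = {d b, T a}, β = {a, P}. Rewrite as S → β S' and S' → α S' | ε.
For P: α = {d}, β = {d b, d d T, S b Q}. Rewrite as P → β P' and P' → α P' | ε.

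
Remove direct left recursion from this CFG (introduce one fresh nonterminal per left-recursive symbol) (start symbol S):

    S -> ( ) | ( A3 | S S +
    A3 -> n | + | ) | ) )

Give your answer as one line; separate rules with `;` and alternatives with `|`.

Left recursion appears on S.
For S: α = {S +}, β = {( ), ( A3}. Rewrite as S → β S' and S' → α S' | ε.

S -> ( ) S' | ( A3 S'; A3 -> n | + | ) | ) ); S' -> S + S' | ε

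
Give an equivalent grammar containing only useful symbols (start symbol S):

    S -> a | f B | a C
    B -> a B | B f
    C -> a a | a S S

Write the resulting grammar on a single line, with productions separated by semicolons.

S -> a | a C; C -> a a | a S S

Generating nonterminals: {C, S}.
Reachable from S after that: {C, S}.
Removed useless symbols: {B} and every production mentioning them.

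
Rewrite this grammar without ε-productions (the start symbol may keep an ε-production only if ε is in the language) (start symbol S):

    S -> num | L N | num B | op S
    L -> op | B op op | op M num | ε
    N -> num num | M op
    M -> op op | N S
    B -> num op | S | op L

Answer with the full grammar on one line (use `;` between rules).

The nullable symbols are {L}.
ε ∉ L(G), so no ε-production is kept.
Expand every rule over subsets of its nullable positions: S → L N gives L N | N. B → op L gives op L | op.

S -> num | L N | N | num B | op S; L -> op | B op op | op M num; N -> num num | M op; M -> op op | N S; B -> num op | S | op L | op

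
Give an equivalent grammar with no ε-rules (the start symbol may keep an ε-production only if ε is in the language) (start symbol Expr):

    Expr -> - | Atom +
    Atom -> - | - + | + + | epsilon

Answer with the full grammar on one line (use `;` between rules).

Expr -> - | Atom + | +; Atom -> - | - + | + +

Nullable set = {Atom}.
ε ∉ L(G), so no ε-production is kept.
For each production, add variants omitting each subset of nullable occurrences: Expr → Atom + gives Atom + | +.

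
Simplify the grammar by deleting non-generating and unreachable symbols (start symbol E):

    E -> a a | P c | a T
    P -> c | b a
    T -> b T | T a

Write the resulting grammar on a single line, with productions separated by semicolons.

E -> a a | P c; P -> c | b a

Generating nonterminals: {E, P}.
Reachable from E after that: {E, P}.
Removed useless symbols: {T} and every production mentioning them.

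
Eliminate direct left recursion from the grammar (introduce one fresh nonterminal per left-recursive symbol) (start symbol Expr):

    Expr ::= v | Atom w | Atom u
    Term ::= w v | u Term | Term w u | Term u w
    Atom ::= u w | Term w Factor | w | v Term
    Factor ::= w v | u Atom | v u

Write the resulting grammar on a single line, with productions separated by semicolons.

Expr ::= v | Atom w | Atom u; Term ::= w v Term1 | u Term Term1; Atom ::= u w | Term w Factor | w | v Term; Factor ::= w v | u Atom | v u; Term1 ::= w u Term1 | u w Term1 | epsilon

Directly left-recursive nonterminal: Term.
For Term: α = {w u, u w}, β = {w v, u Term}. Rewrite as Term → β Term1 and Term1 → α Term1 | ε.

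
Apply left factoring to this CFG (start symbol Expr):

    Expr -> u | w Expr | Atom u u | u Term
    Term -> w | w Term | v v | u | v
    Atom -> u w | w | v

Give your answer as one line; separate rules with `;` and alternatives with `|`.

Expr has alternatives sharing prefix 'u': factor to Expr → u Expr1 with Expr1 → ε | Term.
Term has alternatives sharing prefix 'w': factor to Term → w Term1 with Term1 → ε | Term.
Term has alternatives sharing prefix 'v': factor to Term → v Term2 with Term2 → v | ε.

Expr -> w Expr | Atom u u | u Expr1; Term -> u | w Term1 | v Term2; Atom -> u w | w | v; Expr1 -> ε | Term; Term1 -> ε | Term; Term2 -> v | ε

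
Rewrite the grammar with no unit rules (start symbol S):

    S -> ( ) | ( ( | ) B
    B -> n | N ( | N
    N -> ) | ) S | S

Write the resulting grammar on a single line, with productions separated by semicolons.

Unit pairs: B ⇒* {N, S}; N ⇒* {S}.
Replace each nonterminal's rules with the union of the non-unit rules of every nonterminal it unit-derives.

S -> ( ) | ( ( | ) B; B -> n | N ( | ( ) | ( ( | ) B | ) | ) S; N -> ( ) | ( ( | ) B | ) | ) S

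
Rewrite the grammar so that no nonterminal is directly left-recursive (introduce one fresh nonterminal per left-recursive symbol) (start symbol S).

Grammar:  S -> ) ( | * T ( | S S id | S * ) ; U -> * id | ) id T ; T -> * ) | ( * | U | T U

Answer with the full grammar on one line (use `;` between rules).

S, T are directly left-recursive.
For S: α = {S id, * )}, β = {) (, * T (}. Rewrite as S → β S' and S' → α S' | ε.
For T: α = {U}, β = {* ), ( *, U}. Rewrite as T → β T' and T' → α T' | ε.

S -> ) ( S' | * T ( S'; U -> * id | ) id T; T -> * ) T' | ( * T' | U T'; S' -> S id S' | * ) S' | ε; T' -> U T' | ε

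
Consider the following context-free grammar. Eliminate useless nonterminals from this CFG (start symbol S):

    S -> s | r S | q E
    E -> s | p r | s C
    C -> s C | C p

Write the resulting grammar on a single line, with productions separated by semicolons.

Generating nonterminals: {E, S}.
Reachable from S after that: {E, S}.
Removed useless symbols: {C} and every production mentioning them.

S -> s | r S | q E; E -> s | p r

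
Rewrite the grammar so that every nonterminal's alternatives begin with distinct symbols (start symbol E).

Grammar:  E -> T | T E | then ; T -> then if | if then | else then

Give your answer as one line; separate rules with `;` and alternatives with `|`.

E -> then | T E'; T -> then if | if then | else then; E' -> ε | E

E has alternatives sharing prefix 'T': factor to E → T E' with E' → ε | E.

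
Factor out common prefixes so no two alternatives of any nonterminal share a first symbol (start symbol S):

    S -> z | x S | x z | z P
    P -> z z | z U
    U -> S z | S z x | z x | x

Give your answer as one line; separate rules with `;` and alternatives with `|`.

S has alternatives sharing prefix 'z': factor to S → z S' with S' → ε | P.
S has alternatives sharing prefix 'x': factor to S → x S'' with S'' → S | z.
P has alternatives sharing prefix 'z': factor to P → z P' with P' → z | U.
U has alternatives sharing prefix 'S z': factor to U → S z U' with U' → ε | x.

S -> z S' | x S''; P -> z P'; U -> z x | x | S z U'; S' -> ε | P; S'' -> S | z; P' -> z | U; U' -> ε | x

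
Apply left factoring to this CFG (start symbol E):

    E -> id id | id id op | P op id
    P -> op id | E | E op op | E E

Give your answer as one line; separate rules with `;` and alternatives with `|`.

E -> P op id | id id E'; P -> op id | E P'; E' -> eps | op; P' -> eps | op op | E

E has alternatives sharing prefix 'id id': factor to E → id id E' with E' → ε | op.
P has alternatives sharing prefix 'E': factor to P → E P' with P' → ε | op op | E.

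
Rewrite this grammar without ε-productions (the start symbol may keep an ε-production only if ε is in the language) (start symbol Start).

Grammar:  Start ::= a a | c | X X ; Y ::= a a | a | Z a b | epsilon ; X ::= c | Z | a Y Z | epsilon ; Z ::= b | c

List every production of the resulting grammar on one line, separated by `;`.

Nullable nonterminals: {Start, X, Y}.
ε ∈ L(G) since Start is nullable, so keep Start → ε.
For each production, add variants omitting each subset of nullable occurrences: Start → X X gives X X | X. X → a Y Z gives a Y Z | a Z.

Start ::= a a | c | X X | X | ε; Y ::= a a | a | Z a b; X ::= c | Z | a Y Z | a Z; Z ::= b | c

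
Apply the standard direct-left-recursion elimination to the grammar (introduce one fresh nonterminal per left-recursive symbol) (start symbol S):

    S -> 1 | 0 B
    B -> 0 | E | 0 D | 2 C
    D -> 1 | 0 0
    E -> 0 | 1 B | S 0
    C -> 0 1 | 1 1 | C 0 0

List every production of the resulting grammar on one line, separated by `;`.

Left recursion appears on C.
For C: α = {0 0}, β = {0 1, 1 1}. Rewrite as C → β C' and C' → α C' | ε.

S -> 1 | 0 B; B -> 0 | E | 0 D | 2 C; D -> 1 | 0 0; E -> 0 | 1 B | S 0; C -> 0 1 C' | 1 1 C'; C' -> 0 0 C' | ε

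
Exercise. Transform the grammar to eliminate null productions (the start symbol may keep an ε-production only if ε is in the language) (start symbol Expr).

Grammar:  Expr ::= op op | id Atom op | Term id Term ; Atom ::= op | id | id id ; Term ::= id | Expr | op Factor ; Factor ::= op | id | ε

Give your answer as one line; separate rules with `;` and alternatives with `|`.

Expr ::= op op | id Atom op | Term id Term; Atom ::= op | id | id id; Term ::= id | Expr | op Factor | op; Factor ::= op | id

Nullable set = {Factor}.
ε ∉ L(G), so no ε-production is kept.
Add the nullable-subset variants: Term → op Factor gives op Factor | op.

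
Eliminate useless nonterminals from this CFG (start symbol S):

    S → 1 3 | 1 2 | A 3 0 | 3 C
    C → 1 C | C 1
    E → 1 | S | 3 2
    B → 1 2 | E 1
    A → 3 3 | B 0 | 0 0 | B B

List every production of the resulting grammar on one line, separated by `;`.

S → 1 3 | 1 2 | A 3 0; E → 1 | S | 3 2; B → 1 2 | E 1; A → 3 3 | B 0 | 0 0 | B B

Generating nonterminals: {A, B, E, S}.
Reachable from S after that: {A, B, E, S}.
Removed useless symbols: {C} and every production mentioning them.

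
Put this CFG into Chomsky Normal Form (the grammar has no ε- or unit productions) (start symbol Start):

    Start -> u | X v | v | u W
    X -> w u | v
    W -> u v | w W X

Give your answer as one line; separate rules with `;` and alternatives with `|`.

Start -> u | X X1 | v | X2 W; X -> X3 X2 | v; W -> X2 X1 | X3 Y1; X1 -> v; X2 -> u; X3 -> w; Y1 -> W X

Introduce a nonterminal for each terminal appearing in a rule of length ≥ 2: X1 → v, X2 → u, X3 → w.
Binarize each right-hand side of length ≥ 3 by chaining fresh nonterminals (Y1, Y2, …): affected rules were W → X3 W X.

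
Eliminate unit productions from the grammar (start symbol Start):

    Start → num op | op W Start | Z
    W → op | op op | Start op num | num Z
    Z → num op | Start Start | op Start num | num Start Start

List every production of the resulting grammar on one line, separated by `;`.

Unit pairs: Start ⇒* {Z}.
For every A with A ⇒* B via unit rules, add B's non-unit alternatives to A; then delete every rule of the form X → Y.

Start → num op | Start Start | op Start num | num Start Start | op W Start; W → op | op op | Start op num | num Z; Z → num op | Start Start | op Start num | num Start Start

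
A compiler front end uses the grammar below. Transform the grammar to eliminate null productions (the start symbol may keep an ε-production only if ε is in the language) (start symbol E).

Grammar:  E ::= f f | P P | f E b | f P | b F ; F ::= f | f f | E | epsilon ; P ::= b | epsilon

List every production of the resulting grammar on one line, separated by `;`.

E ::= f f | P P | P | f E b | f b | f P | f | b F | b | ε; F ::= f | f f | E; P ::= b

Nullable nonterminals: {E, F, P}.
ε ∈ L(G) since E is nullable, so keep E → ε.
Add the nullable-subset variants: E → P P gives P P | P. E → f E b gives f E b | f b. E → f P gives f P | f. E → b F gives b F | b.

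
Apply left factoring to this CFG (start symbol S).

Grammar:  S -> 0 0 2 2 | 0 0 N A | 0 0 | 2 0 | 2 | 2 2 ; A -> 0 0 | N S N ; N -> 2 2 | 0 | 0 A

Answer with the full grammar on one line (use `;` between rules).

S has alternatives sharing prefix '0 0': factor to S → 0 0 S' with S' → 2 2 | N A | ε.
S has alternatives sharing prefix '2': factor to S → 2 S'' with S'' → 0 | ε | 2.
N has alternatives sharing prefix '0': factor to N → 0 N' with N' → ε | A.

S -> 0 0 S' | 2 S''; A -> 0 0 | N S N; N -> 2 2 | 0 N'; S' -> 2 2 | N A | eps; S'' -> 0 | eps | 2; N' -> eps | A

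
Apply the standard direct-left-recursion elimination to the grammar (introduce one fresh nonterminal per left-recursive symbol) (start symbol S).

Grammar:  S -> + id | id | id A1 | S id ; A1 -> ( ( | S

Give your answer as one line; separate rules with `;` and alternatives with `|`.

Directly left-recursive nonterminal: S.
For S: α = {id}, β = {+ id, id, id A1}. Rewrite as S → β S' and S' → α S' | ε.

S -> + id S' | id S' | id A1 S'; A1 -> ( ( | S; S' -> id S' | ε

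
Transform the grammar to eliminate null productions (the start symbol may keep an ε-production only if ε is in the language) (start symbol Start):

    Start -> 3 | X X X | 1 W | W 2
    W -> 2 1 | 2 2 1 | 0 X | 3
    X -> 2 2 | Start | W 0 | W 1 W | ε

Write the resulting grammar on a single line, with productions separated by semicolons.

Nullable nonterminals: {Start, X}.
ε ∈ L(G) since Start is nullable, so keep Start → ε.
Expand every rule over subsets of its nullable positions: Start → X X X gives X X X | X X | X. W → 0 X gives 0 X | 0.

Start -> 3 | X X X | X X | X | 1 W | W 2 | ε; W -> 2 1 | 2 2 1 | 0 X | 0 | 3; X -> 2 2 | Start | W 0 | W 1 W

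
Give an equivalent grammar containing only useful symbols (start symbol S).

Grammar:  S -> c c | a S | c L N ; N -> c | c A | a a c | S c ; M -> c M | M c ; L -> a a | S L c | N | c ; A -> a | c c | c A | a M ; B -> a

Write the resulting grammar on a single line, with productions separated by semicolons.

S -> c c | a S | c L N; N -> c | c A | a a c | S c; L -> a a | S L c | N | c; A -> a | c c | c A

Generating nonterminals: {A, B, L, N, S}.
Reachable from S after that: {A, L, N, S}.
Removed useless symbols: {B, M} and every production mentioning them.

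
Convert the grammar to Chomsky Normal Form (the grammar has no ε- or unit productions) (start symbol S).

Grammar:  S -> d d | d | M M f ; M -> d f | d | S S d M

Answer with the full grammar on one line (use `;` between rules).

S -> X1 X1 | d | M Y1; M -> X1 X2 | d | S Y2; X1 -> d; X2 -> f; Y1 -> M X2; Y2 -> S Y3; Y3 -> X1 M

Introduce a nonterminal for each terminal appearing in a rule of length ≥ 2: X1 → d, X2 → f.
Binarize each right-hand side of length ≥ 3 by chaining fresh nonterminals (Y1, Y2, …): affected rules were S → M M X2; M → S S X1 M.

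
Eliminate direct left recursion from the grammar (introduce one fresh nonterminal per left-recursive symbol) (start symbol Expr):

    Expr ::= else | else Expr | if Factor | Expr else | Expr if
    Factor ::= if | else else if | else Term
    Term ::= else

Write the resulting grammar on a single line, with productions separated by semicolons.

Left recursion appears on Expr.
For Expr: α = {else, if}, β = {else, else Expr, if Factor}. Rewrite as Expr → β Expr1 and Expr1 → α Expr1 | ε.

Expr ::= else Expr1 | else Expr Expr1 | if Factor Expr1; Factor ::= if | else else if | else Term; Term ::= else; Expr1 ::= else Expr1 | if Expr1 | ε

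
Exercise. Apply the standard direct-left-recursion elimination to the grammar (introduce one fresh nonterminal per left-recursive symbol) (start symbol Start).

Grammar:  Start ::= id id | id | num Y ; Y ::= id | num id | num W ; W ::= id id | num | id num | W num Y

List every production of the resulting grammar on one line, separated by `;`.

Start ::= id id | id | num Y; Y ::= id | num id | num W; W ::= id id W1 | num W1 | id num W1; W1 ::= num Y W1 | eps

Directly left-recursive nonterminal: W.
For W: α = {num Y}, β = {id id, num, id num}. Rewrite as W → β W1 and W1 → α W1 | ε.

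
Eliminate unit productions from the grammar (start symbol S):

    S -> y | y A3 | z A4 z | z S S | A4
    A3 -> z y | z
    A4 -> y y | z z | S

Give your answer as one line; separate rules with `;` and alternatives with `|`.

S -> y y | z z | y | y A3 | z A4 z | z S S; A3 -> z y | z; A4 -> y y | z z | y | y A3 | z A4 z | z S S

Unit pairs: A4 ⇒* {S}; S ⇒* {A4}.
For every A with A ⇒* B via unit rules, add B's non-unit alternatives to A; then delete every rule of the form X → Y.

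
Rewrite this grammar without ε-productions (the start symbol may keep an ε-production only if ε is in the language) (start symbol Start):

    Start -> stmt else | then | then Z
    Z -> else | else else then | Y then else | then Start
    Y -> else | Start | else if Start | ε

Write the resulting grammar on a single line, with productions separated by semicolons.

Start -> stmt else | then | then Z; Z -> else | else else then | Y then else | then else | then Start; Y -> else | Start | else if Start

Nullable set = {Y}.
ε ∉ L(G), so no ε-production is kept.
Expand every rule over subsets of its nullable positions: Z → Y then else gives Y then else | then else.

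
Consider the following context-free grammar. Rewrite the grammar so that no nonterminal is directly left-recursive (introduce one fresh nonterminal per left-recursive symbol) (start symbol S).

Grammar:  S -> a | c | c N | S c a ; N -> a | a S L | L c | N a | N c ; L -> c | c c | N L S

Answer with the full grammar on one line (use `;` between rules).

S -> a S' | c S' | c N S'; N -> a N' | a S L N' | L c N'; L -> c | c c | N L S; S' -> c a S' | epsilon; N' -> a N' | c N' | epsilon

S, N are directly left-recursive.
For S: α = {c a}, β = {a, c, c N}. Rewrite as S → β S' and S' → α S' | ε.
For N: α = {a, c}, β = {a, a S L, L c}. Rewrite as N → β N' and N' → α N' | ε.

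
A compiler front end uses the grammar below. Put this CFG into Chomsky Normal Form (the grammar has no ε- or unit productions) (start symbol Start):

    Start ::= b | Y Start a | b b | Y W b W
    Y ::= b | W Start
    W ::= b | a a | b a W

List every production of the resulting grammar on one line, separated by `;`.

Start ::= b | Y Y1 | X2 X2 | Y Y2; Y ::= b | W Start; W ::= b | X1 X1 | X2 Y4; X1 ::= a; X2 ::= b; Y1 ::= Start X1; Y2 ::= W Y3; Y3 ::= X2 W; Y4 ::= X1 W

Introduce a nonterminal for each terminal appearing in a rule of length ≥ 2: X1 → a, X2 → b.
Binarize each right-hand side of length ≥ 3 by chaining fresh nonterminals (Y1, Y2, …): affected rules were Start → Y Start X1; Start → Y W X2 W; W → X2 X1 W.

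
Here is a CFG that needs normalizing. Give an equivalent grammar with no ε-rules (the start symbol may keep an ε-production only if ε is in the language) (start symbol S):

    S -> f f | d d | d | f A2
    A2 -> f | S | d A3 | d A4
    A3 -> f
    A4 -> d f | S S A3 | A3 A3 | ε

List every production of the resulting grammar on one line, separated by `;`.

The nullable symbols are {A4}.
ε ∉ L(G), so no ε-production is kept.
Add the nullable-subset variants: A2 → d A4 gives d A4 | d.

S -> f f | d d | d | f A2; A2 -> f | S | d A3 | d A4 | d; A3 -> f; A4 -> d f | S S A3 | A3 A3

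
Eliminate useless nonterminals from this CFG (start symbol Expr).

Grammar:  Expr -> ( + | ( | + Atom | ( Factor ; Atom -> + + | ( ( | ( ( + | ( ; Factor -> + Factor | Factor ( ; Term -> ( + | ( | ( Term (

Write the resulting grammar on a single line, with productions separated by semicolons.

Generating nonterminals: {Atom, Expr, Term}.
Reachable from Expr after that: {Atom, Expr}.
Removed useless symbols: {Factor, Term} and every production mentioning them.

Expr -> ( + | ( | + Atom; Atom -> + + | ( ( | ( ( + | (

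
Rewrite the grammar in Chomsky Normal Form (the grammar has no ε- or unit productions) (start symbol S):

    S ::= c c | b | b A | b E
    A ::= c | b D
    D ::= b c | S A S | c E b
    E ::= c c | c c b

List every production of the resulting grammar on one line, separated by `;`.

Introduce a nonterminal for each terminal appearing in a rule of length ≥ 2: X1 → c, X2 → b.
Binarize each right-hand side of length ≥ 3 by chaining fresh nonterminals (Y1, Y2, …): affected rules were D → S A S; D → X1 E X2; E → X1 X1 X2.

S ::= X1 X1 | b | X2 A | X2 E; A ::= c | X2 D; D ::= X2 X1 | S Y1 | X1 Y2; E ::= X1 X1 | X1 Y3; X1 ::= c; X2 ::= b; Y1 ::= A S; Y2 ::= E X2; Y3 ::= X1 X2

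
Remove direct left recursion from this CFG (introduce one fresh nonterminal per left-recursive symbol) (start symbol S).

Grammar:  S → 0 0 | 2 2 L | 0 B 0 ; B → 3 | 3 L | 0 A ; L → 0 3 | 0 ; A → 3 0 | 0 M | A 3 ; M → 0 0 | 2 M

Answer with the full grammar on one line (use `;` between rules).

S → 0 0 | 2 2 L | 0 B 0; B → 3 | 3 L | 0 A; L → 0 3 | 0; A → 3 0 A' | 0 M A'; M → 0 0 | 2 M; A' → 3 A' | ε

Left recursion appears on A.
For A: α = {3}, β = {3 0, 0 M}. Rewrite as A → β A' and A' → α A' | ε.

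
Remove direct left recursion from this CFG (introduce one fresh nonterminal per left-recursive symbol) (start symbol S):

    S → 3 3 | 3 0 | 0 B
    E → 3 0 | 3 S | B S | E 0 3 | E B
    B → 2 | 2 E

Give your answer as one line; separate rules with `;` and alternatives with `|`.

S → 3 3 | 3 0 | 0 B; E → 3 0 E' | 3 S E' | B S E'; B → 2 | 2 E; E' → 0 3 E' | B E' | ε

Directly left-recursive nonterminal: E.
For E: α = {0 3, B}, β = {3 0, 3 S, B S}. Rewrite as E → β E' and E' → α E' | ε.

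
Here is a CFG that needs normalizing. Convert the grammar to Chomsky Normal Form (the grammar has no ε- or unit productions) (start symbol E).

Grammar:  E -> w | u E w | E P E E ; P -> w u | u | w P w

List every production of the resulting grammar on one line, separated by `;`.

E -> w | X1 Y1 | E Y2; P -> X2 X1 | u | X2 Y4; X1 -> u; X2 -> w; Y1 -> E X2; Y2 -> P Y3; Y3 -> E E; Y4 -> P X2

Introduce a nonterminal for each terminal appearing in a rule of length ≥ 2: X1 → u, X2 → w.
Binarize each right-hand side of length ≥ 3 by chaining fresh nonterminals (Y1, Y2, …): affected rules were E → X1 E X2; E → E P E E; P → X2 P X2.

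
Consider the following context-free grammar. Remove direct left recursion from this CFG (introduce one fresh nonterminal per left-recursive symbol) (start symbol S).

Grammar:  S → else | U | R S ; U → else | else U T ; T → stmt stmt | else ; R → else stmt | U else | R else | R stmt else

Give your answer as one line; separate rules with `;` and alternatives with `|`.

S → else | U | R S; U → else | else U T; T → stmt stmt | else; R → else stmt R' | U else R'; R' → else R' | stmt else R' | ε

Directly left-recursive nonterminal: R.
For R: α = {else, stmt else}, β = {else stmt, U else}. Rewrite as R → β R' and R' → α R' | ε.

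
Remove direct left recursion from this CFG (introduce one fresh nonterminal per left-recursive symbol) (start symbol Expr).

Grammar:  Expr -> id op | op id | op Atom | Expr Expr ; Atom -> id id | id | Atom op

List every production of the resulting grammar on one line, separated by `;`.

Left recursion appears on Expr, Atom.
For Expr: α = {Expr}, β = {id op, op id, op Atom}. Rewrite as Expr → β Expr1 and Expr1 → α Expr1 | ε.
For Atom: α = {op}, β = {id id, id}. Rewrite as Atom → β Atom1 and Atom1 → α Atom1 | ε.

Expr -> id op Expr1 | op id Expr1 | op Atom Expr1; Atom -> id id Atom1 | id Atom1; Expr1 -> Expr Expr1 | ε; Atom1 -> op Atom1 | ε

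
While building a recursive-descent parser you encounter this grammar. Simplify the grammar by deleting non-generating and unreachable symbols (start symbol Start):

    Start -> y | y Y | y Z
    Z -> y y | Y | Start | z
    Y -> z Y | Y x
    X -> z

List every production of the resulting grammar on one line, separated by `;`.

Start -> y | y Z; Z -> y y | Start | z

Generating nonterminals: {Start, X, Z}.
Reachable from Start after that: {Start, Z}.
Removed useless symbols: {X, Y} and every production mentioning them.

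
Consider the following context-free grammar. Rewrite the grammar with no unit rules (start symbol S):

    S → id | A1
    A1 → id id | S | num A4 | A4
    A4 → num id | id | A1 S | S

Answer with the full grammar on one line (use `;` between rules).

Unit pairs: A1 ⇒* {A4, S}; A4 ⇒* {A1, S}; S ⇒* {A1, A4}.
Replace each nonterminal's rules with the union of the non-unit rules of every nonterminal it unit-derives.

S → num id | id | A1 S | id id | num A4; A1 → num id | id | A1 S | id id | num A4; A4 → num id | id | A1 S | id id | num A4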